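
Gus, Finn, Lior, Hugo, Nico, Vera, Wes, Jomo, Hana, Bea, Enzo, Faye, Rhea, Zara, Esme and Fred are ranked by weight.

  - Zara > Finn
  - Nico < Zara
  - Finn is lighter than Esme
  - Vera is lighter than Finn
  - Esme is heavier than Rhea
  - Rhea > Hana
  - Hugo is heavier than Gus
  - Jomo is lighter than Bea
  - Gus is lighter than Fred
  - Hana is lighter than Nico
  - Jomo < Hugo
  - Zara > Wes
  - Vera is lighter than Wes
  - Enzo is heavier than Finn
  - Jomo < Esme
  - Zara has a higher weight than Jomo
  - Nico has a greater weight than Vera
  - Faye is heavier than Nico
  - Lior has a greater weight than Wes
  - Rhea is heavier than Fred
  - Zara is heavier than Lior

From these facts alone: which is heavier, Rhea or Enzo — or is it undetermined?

undetermined

Following every chain through Enzo: below Enzo we get Vera, Finn.
Rhea is not reached, and no chain runs the other way from Rhea to Enzo.
So the given relations leave the order of Enzo and Rhea undetermined.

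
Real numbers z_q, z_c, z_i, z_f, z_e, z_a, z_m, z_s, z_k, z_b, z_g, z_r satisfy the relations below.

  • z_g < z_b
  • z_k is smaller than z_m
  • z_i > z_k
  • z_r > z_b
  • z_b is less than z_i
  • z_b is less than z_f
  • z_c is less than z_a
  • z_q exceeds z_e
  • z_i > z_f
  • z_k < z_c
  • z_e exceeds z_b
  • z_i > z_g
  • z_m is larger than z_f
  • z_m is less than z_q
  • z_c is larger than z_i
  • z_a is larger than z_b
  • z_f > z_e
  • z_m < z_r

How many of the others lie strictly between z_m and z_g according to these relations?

The relations place z_g below z_m. An element lies strictly between them when it is forced above z_g and also forced below z_m.
Above z_g: {z_b, z_e, z_f, z_q, z_i, z_c, z_r, z_a}. Below z_m: {z_b, z_k, z_e, z_f}.
Intersection: {z_b, z_e, z_f} — 3.

3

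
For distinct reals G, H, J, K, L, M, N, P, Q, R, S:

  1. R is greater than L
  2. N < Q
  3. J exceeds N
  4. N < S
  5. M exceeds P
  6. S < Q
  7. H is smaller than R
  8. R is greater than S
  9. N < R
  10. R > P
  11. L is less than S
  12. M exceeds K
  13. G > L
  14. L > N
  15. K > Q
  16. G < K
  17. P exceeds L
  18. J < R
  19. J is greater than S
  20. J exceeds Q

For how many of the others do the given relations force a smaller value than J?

The elements the relations force below J are N, L, S, Q — no chain reaches any other.
That is 4.

4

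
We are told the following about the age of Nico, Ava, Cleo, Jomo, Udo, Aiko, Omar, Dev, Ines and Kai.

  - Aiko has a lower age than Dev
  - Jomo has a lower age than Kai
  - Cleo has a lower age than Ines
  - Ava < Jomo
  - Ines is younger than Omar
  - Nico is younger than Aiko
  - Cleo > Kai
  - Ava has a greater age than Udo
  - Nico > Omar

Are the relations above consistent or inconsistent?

consistent

Every relation is compatible with Udo < Ava < Jomo < Kai < Cleo < Ines < Omar < Nico < Aiko < Dev; the set is consistent.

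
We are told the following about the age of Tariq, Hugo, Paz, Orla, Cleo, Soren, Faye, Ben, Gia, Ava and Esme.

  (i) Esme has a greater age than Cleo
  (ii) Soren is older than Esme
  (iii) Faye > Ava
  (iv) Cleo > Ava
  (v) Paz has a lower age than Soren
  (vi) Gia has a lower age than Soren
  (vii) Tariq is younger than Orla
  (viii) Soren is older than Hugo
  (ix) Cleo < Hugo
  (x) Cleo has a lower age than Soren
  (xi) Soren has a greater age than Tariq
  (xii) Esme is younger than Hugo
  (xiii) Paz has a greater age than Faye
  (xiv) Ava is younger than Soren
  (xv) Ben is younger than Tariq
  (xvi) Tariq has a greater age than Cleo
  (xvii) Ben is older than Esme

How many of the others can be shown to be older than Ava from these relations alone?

9

From Ava the given relations immediately reach Cleo, Faye, Soren.
From those, Esme, Hugo, Paz, Tariq — 7 in total.
From those, Ben, Orla — 9 in total.
No other element is forced above Ava by the given relations, so the count is 9.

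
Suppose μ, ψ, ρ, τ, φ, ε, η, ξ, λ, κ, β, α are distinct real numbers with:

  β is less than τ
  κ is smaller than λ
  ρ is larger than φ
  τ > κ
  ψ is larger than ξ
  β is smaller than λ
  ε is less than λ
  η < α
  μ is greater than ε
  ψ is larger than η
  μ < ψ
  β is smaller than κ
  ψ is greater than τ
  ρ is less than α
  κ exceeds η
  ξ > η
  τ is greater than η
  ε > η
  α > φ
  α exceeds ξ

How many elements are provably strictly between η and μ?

1

Chaining upward from η reaches: ε, κ, ξ, λ, τ, α, ψ.
Chaining downward from μ reaches: ε.
Strictly between η and μ are those in both lists: ε — 1 element.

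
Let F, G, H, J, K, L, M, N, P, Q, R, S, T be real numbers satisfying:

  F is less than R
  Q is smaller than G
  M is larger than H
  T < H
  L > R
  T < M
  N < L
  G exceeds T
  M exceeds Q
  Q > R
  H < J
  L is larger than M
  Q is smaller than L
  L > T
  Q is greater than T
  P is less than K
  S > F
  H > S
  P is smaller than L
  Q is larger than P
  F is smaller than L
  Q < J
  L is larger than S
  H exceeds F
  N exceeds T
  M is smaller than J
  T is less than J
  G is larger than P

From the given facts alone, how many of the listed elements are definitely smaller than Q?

4

Directly below Q: P, T, R.
One step further: F (4 so far).
No other element is forced below Q by the given relations, so the count is 4.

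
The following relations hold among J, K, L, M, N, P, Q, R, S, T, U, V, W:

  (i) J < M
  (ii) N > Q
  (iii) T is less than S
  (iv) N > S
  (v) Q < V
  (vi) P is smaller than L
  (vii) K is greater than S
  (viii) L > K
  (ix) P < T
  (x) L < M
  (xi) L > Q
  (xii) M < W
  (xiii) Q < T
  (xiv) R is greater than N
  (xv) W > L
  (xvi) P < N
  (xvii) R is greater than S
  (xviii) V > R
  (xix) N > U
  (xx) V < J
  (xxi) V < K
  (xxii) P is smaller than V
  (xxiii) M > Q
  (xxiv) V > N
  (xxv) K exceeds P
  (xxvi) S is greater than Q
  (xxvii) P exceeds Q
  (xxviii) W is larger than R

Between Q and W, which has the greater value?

Q < P and P < T give Q < T.
Then T < S extends the chain to S.
With S < N: Q < P < T < S < N.
With N < R: Q < P < T < S < N < R.
With R < V: Q < P < T < S < N < R < V.
Then V < K extends the chain to K.
With K < L: Q < P < T < S < N < R < V < K < L.
With L < W: Q < P < T < S < N < R < V < K < L < W.
So Q < W; W is the larger of the two.

W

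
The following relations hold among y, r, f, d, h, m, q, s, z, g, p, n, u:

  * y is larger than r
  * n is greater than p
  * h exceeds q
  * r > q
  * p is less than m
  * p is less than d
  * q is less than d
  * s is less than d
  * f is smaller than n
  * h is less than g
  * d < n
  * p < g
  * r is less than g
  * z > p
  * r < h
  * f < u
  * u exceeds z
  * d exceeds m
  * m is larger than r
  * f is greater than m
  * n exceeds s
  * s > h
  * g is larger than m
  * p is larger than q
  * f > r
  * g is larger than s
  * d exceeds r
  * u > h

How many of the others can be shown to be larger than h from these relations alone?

From h the given relations immediately reach s, u, g.
From those, d, n — 5 in total.
No other element is forced above h by the given relations, so the count is 5.

5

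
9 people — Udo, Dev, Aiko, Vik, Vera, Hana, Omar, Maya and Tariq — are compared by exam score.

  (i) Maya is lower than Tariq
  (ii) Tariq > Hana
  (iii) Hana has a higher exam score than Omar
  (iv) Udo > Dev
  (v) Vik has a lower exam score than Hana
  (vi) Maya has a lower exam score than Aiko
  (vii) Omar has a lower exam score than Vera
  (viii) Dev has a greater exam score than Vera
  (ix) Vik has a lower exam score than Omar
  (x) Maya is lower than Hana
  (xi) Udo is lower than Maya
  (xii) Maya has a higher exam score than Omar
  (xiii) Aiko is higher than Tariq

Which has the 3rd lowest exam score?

Piecing the relations together gives one ordering: Vik < Omar < Vera < Dev < Udo < Maya < Hana < Tariq < Aiko.
Counting 3 from the smallest end gives Vera.

Vera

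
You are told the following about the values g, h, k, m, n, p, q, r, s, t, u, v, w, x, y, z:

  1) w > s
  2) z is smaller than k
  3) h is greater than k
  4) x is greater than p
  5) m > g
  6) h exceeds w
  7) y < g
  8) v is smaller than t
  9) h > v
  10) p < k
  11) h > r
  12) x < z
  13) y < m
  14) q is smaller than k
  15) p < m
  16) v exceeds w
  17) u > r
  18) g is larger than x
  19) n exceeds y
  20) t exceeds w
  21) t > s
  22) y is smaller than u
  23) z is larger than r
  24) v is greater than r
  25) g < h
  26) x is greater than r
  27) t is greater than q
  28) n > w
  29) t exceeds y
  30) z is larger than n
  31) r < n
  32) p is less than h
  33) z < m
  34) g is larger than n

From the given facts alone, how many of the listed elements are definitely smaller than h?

The elements the relations force below h are p, q, r, y, s, w, x, n, v, g, z, k — no chain reaches any other.
That is 12.

12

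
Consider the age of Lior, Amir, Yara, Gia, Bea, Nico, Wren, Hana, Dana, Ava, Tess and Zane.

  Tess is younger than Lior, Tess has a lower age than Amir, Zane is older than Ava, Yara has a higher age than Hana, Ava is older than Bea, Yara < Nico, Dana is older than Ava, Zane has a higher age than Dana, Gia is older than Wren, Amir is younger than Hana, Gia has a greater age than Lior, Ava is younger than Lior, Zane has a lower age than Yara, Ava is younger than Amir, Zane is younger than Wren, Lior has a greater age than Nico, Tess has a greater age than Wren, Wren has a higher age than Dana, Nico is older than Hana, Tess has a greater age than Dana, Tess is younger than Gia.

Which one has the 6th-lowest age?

Tess

The consecutive relations fix a unique order: Bea < Ava < Dana < Zane < Wren < Tess < Amir < Hana < Yara < Nico < Lior < Gia.
The 6th smallest is Tess.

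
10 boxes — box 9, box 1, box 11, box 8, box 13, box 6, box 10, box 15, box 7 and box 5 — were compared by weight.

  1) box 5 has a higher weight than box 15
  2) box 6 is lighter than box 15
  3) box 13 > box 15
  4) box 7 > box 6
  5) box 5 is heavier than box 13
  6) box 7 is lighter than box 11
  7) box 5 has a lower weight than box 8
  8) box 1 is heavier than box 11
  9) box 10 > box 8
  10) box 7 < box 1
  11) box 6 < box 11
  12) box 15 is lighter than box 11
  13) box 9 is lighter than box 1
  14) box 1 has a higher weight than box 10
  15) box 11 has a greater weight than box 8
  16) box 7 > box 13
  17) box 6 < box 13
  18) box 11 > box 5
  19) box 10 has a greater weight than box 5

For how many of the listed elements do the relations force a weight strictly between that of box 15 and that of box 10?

3

Chaining upward from box 15 reaches: box 13, box 5, box 8, box 7, box 11, box 1.
Chaining downward from box 10 reaches: box 6, box 13, box 5, box 8.
Strictly between box 15 and box 10 are those in both lists: box 13, box 5, box 8 — 3 elements.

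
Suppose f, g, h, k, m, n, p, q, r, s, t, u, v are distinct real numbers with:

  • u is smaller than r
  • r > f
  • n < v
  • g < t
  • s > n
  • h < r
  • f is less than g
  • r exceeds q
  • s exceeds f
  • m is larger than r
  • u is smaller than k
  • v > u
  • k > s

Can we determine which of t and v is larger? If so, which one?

undetermined

Following every chain through t: below t we get f, g.
v is not reached, and no chain runs the other way from v to t.
So the given relations leave the order of t and v undetermined.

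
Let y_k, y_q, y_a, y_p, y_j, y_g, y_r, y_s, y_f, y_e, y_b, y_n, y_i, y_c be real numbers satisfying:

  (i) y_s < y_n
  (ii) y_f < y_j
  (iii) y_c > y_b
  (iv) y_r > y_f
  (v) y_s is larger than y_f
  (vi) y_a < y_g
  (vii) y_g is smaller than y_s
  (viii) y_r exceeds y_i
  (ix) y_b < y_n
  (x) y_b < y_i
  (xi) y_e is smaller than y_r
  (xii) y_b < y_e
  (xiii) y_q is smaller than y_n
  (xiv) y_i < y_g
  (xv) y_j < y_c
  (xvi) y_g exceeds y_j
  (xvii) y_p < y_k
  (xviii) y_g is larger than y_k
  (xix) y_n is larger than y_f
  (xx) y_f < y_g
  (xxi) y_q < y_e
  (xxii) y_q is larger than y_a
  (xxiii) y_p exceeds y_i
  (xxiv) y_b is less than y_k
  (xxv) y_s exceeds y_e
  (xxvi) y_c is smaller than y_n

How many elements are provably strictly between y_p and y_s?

2

Chaining upward from y_p reaches: y_k, y_g, y_n.
Chaining downward from y_s reaches: y_f, y_j, y_b, y_i, y_a, y_k, y_q, y_g, y_e.
Strictly between y_p and y_s are those in both lists: y_k, y_g — 2 elements.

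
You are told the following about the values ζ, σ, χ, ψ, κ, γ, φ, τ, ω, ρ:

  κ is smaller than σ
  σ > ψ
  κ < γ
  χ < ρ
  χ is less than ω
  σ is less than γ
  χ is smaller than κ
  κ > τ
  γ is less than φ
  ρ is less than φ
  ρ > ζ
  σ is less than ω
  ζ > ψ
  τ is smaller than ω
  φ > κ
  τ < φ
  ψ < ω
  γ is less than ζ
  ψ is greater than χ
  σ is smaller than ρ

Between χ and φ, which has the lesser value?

The relevant relations are χ < ψ; ψ < σ; σ < γ; γ < ζ; ζ < ρ; ρ < φ.
Chaining these gives χ < ψ < σ < γ < ζ < ρ < φ.
So χ < φ; χ is the smaller of the two.

χ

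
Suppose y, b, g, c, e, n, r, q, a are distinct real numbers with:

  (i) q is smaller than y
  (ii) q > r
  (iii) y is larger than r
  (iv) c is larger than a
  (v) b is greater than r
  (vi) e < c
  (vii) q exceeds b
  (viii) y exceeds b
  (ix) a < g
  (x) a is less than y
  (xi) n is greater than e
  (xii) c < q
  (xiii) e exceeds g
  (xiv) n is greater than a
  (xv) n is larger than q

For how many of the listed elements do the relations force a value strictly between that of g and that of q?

The relations place g below q. An element lies strictly between them when it is forced above g and also forced below q.
Above g: {e, c, y, n}. Below q: {a, e, r, c, b}.
Intersection: {e, c} — 2.

2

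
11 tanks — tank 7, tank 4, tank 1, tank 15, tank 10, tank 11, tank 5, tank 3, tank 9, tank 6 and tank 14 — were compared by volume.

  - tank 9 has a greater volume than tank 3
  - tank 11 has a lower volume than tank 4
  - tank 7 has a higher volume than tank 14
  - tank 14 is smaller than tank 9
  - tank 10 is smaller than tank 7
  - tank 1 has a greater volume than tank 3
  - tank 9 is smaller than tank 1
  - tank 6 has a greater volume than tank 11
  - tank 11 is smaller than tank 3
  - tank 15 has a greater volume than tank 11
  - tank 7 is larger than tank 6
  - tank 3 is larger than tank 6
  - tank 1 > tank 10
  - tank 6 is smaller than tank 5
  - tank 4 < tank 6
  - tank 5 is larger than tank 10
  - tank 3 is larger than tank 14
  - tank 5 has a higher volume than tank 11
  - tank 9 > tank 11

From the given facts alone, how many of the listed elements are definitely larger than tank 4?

Directly above tank 4: tank 6.
One step further: tank 3, tank 7, tank 5 (4 so far).
One step further: tank 9, tank 1 (6 so far).
Nothing else is reachable above tank 4; 6 in all.

6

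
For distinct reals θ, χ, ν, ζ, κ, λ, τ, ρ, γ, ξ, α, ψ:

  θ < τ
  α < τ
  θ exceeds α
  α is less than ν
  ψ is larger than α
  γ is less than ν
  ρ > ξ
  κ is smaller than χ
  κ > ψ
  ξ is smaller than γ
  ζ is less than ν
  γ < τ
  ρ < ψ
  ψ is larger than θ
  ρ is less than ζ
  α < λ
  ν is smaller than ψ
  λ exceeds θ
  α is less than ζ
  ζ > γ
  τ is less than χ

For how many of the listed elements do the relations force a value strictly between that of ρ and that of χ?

4

Chaining upward from ρ reaches: ζ, ν, ψ, κ.
Chaining downward from χ reaches: α, θ, ξ, γ, ζ, ν, τ, ψ, κ.
Strictly between ρ and χ are those in both lists: ζ, ν, ψ, κ — 4 elements.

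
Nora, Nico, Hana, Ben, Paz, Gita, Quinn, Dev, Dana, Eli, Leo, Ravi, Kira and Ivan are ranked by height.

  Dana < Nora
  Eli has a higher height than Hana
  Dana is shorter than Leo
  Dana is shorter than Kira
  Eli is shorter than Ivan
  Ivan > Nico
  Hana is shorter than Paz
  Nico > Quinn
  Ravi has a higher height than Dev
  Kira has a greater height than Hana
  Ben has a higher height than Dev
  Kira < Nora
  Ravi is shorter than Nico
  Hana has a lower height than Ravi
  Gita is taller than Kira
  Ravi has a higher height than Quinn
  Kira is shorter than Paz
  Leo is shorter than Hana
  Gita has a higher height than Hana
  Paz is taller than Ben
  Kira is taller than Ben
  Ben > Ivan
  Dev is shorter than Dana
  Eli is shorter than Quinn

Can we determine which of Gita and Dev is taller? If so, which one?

Dev < Dana and Dana < Leo give Dev < Leo.
With Leo < Hana: Dev < Dana < Leo < Hana.
With Hana < Eli: Dev < Dana < Leo < Hana < Eli.
With Eli < Quinn: Dev < Dana < Leo < Hana < Eli < Quinn.
Then Quinn < Ravi extends the chain to Ravi.
Then Ravi < Nico extends the chain to Nico.
With Nico < Ivan: Dev < Dana < Leo < Hana < Eli < Quinn < Ravi < Nico < Ivan.
With Ivan < Ben: Dev < Dana < Leo < Hana < Eli < Quinn < Ravi < Nico < Ivan < Ben.
With Ben < Kira: Dev < Dana < Leo < Hana < Eli < Quinn < Ravi < Nico < Ivan < Ben < Kira.
Then Kira < Gita extends the chain to Gita.
So Gita is taller.

Gita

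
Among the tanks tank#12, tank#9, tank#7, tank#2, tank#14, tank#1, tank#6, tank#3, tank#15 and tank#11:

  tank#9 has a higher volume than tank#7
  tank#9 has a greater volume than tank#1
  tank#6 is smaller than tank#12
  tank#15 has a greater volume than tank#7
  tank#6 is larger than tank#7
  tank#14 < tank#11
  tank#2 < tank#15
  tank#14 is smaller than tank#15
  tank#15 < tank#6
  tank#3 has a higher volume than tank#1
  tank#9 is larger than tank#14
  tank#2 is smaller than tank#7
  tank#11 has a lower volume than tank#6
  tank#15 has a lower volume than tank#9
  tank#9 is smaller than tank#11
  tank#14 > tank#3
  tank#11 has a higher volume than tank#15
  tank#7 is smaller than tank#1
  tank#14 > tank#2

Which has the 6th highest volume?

Chaining the given pairs: tank#2 < tank#7 < tank#1 < tank#3 < tank#14 < tank#15 < tank#9 < tank#11 < tank#6 < tank#12.
Counting 6 from the largest end gives tank#14.

tank#14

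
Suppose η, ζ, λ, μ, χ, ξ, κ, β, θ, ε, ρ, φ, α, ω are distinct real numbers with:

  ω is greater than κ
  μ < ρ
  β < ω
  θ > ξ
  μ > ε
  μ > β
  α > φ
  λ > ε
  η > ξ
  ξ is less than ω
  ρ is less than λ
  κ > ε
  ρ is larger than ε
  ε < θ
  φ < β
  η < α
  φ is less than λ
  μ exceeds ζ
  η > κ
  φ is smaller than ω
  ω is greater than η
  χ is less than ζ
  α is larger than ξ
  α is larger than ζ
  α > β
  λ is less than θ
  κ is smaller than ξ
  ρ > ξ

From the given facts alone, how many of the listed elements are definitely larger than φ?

Directly above φ: β, α, λ, ω.
One step further: μ, θ (6 so far).
One step further: ρ (7 so far).
No other element is forced above φ by the given relations, so the count is 7.

7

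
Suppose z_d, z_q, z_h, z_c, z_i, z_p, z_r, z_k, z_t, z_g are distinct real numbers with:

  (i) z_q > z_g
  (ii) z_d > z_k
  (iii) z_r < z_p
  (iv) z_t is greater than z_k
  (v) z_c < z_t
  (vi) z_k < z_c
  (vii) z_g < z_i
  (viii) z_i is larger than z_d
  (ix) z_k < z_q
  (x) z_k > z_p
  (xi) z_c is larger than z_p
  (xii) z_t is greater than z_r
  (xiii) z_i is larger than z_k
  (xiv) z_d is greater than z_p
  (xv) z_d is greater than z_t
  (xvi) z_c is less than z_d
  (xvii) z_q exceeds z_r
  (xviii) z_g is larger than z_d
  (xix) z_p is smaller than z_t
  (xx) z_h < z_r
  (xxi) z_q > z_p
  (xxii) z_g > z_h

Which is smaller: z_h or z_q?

z_h

Link the given pairs in sequence: z_h < z_r; z_r < z_p; z_p < z_k; z_k < z_c; z_c < z_t; z_t < z_d; z_d < z_g; z_g < z_q.
Chaining these gives z_h < z_r < z_p < z_k < z_c < z_t < z_d < z_g < z_q.
So z_h < z_q; z_h is the smaller of the two.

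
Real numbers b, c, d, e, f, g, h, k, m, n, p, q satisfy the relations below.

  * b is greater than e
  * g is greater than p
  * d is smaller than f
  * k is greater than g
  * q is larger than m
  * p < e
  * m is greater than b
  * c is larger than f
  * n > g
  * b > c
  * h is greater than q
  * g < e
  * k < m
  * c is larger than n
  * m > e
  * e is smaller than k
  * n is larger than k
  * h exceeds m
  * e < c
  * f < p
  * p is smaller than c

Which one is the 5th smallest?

Chaining the given pairs: d < f < p < g < e < k < n < c < b < m < q < h.
The 5th smallest is e.

e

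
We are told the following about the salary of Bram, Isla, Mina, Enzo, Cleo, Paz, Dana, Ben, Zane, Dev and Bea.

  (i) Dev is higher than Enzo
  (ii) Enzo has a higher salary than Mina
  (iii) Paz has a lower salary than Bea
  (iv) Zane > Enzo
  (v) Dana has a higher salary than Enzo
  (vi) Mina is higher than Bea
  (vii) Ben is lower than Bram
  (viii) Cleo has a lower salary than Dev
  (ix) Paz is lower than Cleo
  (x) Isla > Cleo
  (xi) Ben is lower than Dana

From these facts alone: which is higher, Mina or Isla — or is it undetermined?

Following every chain through Mina: above Mina we get Enzo, Zane, Dev, Dana; below Mina we get Paz, Bea.
Isla is not reached, and no chain runs the other way from Isla to Mina.
So the given relations leave the order of Mina and Isla undetermined.

undetermined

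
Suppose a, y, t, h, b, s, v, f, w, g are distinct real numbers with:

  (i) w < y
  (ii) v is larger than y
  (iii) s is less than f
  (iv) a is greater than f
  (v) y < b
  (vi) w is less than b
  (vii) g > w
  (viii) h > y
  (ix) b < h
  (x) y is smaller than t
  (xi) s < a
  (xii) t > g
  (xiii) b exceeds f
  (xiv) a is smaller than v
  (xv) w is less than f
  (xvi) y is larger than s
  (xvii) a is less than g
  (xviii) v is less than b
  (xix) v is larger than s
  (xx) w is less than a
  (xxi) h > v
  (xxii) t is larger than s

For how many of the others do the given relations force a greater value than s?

8

Directly above s: f, a, y, v, t.
One step further: g, b, h (8 so far).
Nothing else is reachable above s; 8 in all.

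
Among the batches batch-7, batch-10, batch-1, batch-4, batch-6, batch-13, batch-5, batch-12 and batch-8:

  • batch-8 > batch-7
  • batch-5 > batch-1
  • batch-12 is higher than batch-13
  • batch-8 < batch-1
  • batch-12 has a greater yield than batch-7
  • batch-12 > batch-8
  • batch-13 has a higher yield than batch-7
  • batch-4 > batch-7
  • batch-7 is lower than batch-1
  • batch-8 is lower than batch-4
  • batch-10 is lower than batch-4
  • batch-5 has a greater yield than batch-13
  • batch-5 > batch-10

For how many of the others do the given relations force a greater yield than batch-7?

6

Directly above batch-7: batch-8, batch-4, batch-1, batch-13, batch-12.
One step further: batch-5 (6 so far).
Nothing else is reachable above batch-7; 6 in all.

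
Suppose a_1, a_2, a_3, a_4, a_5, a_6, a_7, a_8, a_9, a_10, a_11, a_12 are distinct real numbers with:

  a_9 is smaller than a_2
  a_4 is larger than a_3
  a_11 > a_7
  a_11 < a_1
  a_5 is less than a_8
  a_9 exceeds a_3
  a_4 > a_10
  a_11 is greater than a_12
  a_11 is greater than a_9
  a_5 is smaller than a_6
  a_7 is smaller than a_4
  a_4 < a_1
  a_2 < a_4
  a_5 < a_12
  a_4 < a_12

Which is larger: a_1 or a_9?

a_1

The relevant relations are a_9 < a_2; a_2 < a_4; a_4 < a_12; a_12 < a_11; a_11 < a_1.
Together: a_9 < a_2 < a_4 < a_12 < a_11 < a_1.
So a_9 < a_1; a_1 is the larger of the two.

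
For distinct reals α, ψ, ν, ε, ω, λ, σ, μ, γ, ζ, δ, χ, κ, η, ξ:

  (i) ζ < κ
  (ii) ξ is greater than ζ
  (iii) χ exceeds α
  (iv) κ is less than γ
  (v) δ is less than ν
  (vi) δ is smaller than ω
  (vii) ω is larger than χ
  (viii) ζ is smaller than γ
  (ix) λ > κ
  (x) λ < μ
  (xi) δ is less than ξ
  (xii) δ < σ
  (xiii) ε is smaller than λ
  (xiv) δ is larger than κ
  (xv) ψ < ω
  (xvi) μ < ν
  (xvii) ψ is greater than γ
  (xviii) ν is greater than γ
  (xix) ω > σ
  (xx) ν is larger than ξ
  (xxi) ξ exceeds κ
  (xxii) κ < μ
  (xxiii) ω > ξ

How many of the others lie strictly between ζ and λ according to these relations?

The relations place ζ below λ. An element lies strictly between them when it is forced above ζ and also forced below λ.
Above ζ: {κ, δ, ξ, μ, γ, ψ, ν, σ, ω}. Below λ: {κ, ε}.
Intersection: {κ} — 1.

1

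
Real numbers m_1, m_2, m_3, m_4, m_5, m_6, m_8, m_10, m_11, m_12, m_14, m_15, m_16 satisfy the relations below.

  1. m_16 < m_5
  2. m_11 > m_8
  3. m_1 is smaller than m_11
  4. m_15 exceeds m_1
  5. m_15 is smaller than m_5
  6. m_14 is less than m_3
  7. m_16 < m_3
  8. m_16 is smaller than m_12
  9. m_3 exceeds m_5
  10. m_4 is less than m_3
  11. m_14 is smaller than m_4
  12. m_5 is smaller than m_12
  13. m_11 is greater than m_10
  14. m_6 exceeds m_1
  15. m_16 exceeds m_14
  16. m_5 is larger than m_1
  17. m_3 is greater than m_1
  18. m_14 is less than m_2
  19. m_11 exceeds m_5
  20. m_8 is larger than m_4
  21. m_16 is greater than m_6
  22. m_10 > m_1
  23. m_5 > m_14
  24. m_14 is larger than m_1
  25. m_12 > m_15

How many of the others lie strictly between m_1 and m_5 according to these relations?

4

Chaining upward from m_1 reaches: m_10, m_14, m_4, m_2, m_6, m_15, m_16, m_12, m_8, m_11, m_3.
Chaining downward from m_5 reaches: m_14, m_6, m_15, m_16.
Strictly between m_1 and m_5 are those in both lists: m_14, m_6, m_15, m_16 — 4 elements.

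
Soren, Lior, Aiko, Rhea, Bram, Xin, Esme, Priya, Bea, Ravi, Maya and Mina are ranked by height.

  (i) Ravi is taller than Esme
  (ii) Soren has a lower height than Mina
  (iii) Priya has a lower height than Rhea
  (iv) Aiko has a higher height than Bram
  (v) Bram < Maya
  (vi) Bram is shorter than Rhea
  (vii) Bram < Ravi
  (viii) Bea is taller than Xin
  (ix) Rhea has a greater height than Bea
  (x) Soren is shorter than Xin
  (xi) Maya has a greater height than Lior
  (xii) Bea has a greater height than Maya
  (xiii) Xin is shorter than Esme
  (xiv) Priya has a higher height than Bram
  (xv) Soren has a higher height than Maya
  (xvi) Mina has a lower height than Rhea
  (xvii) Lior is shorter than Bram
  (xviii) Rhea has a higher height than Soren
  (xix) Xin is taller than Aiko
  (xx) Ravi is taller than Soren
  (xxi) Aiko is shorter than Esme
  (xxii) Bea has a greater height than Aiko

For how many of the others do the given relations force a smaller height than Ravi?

The elements the relations force below Ravi are Lior, Bram, Maya, Soren, Aiko, Xin, Esme — no chain reaches any other.
That is 7.

7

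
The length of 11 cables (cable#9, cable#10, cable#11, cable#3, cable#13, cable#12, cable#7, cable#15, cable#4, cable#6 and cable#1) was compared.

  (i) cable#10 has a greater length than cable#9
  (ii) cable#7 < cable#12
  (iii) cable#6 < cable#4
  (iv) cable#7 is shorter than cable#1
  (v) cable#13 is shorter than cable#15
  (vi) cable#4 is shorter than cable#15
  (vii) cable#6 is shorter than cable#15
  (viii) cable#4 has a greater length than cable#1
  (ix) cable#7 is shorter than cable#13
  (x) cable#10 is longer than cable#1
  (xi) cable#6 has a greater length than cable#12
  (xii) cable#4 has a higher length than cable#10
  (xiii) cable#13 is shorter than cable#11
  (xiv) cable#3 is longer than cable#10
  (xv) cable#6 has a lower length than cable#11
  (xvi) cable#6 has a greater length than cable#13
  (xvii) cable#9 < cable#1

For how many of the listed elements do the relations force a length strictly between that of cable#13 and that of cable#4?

The relations place cable#13 below cable#4. An element lies strictly between them when it is forced above cable#13 and also forced below cable#4.
Above cable#13: {cable#6, cable#15, cable#11}. Below cable#4: {cable#7, cable#9, cable#12, cable#1, cable#10, cable#6}.
Intersection: {cable#6} — 1.

1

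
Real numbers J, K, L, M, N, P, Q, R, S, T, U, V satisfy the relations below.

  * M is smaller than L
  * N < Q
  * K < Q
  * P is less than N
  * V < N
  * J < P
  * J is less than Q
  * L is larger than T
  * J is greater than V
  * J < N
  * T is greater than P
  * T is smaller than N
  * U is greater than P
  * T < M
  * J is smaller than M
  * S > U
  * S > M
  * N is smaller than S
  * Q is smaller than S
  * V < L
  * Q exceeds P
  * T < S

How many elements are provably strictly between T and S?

Chaining upward from T reaches: N, M, L, Q.
Chaining downward from S reaches: V, J, P, K, N, U, M, Q.
Strictly between T and S are those in both lists: N, M, Q — 3 elements.

3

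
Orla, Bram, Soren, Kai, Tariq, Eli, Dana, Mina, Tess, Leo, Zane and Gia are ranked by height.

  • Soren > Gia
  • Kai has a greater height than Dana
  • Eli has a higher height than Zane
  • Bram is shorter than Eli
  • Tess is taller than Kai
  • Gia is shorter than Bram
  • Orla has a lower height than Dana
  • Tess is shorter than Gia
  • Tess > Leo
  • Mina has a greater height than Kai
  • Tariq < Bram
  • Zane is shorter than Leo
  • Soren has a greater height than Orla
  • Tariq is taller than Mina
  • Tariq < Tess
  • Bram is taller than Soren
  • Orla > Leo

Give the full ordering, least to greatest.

Each adjacent pair is fixed by a given relation: Zane < Leo; Leo < Orla; Orla < Dana; Dana < Kai; Kai < Mina; Mina < Tariq; Tariq < Tess; Tess < Gia; Gia < Soren; Soren < Bram; Bram < Eli. Chaining them end to end gives the full order.

Zane < Leo < Orla < Dana < Kai < Mina < Tariq < Tess < Gia < Soren < Bram < Eli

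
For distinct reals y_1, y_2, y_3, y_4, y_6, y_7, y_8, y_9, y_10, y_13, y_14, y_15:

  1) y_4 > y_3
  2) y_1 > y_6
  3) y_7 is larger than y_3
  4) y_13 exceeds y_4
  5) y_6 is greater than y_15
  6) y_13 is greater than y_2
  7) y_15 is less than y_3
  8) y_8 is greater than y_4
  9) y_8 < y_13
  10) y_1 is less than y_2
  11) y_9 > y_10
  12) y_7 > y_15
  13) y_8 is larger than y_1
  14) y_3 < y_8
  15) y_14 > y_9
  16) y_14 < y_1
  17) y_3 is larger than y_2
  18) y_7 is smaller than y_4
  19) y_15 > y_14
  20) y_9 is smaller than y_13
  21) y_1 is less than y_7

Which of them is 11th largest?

Piecing the relations together gives one ordering: y_10 < y_9 < y_14 < y_15 < y_6 < y_1 < y_2 < y_3 < y_7 < y_4 < y_8 < y_13.
The 11th largest is y_9.

y_9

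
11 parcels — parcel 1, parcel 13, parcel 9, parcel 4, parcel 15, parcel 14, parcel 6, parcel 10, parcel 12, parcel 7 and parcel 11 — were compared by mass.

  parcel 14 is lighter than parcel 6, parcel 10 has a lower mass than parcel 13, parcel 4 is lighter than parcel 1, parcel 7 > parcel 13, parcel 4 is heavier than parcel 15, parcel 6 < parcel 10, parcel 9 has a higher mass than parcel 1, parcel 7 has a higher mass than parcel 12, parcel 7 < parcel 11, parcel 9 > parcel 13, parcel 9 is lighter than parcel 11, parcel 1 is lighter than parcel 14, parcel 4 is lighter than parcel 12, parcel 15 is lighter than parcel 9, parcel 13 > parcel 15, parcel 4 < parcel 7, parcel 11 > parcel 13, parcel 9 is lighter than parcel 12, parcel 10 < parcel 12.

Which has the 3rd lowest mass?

The consecutive relations fix a unique order: parcel 15 < parcel 4 < parcel 1 < parcel 14 < parcel 6 < parcel 10 < parcel 13 < parcel 9 < parcel 12 < parcel 7 < parcel 11.
The 3rd smallest is parcel 1.

parcel 1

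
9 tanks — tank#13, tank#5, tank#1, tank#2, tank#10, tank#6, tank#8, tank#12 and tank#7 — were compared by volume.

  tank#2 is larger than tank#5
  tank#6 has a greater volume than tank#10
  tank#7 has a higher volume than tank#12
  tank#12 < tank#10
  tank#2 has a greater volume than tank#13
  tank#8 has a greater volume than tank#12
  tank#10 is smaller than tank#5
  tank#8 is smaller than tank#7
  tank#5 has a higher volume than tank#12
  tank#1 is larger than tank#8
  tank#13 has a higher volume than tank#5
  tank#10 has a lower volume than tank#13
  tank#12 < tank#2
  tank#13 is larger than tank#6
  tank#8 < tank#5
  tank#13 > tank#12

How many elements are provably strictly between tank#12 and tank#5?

The relations place tank#12 below tank#5. An element lies strictly between them when it is forced above tank#12 and also forced below tank#5.
Above tank#12: {tank#8, tank#10, tank#7, tank#1, tank#6, tank#13, tank#2}. Below tank#5: {tank#8, tank#10}.
Intersection: {tank#8, tank#10} — 2.

2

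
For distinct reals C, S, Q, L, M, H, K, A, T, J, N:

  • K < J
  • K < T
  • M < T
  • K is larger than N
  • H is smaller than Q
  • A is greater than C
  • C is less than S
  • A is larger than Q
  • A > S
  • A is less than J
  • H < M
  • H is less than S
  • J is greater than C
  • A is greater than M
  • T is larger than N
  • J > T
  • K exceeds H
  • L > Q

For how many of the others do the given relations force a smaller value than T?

The elements the relations force below T are N, H, K, M — no chain reaches any other.
That is 4.

4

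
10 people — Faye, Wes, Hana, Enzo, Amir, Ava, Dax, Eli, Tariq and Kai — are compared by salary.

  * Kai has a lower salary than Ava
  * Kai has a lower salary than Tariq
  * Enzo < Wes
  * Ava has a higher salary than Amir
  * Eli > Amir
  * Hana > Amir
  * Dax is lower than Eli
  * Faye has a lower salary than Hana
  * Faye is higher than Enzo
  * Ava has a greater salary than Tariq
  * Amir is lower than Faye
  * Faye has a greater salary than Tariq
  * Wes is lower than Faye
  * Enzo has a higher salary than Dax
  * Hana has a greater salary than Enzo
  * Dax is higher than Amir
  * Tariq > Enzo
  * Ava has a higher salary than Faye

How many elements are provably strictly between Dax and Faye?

3

Chaining upward from Dax reaches: Eli, Enzo, Tariq, Wes, Hana, Ava.
Chaining downward from Faye reaches: Kai, Amir, Enzo, Tariq, Wes.
Strictly between Dax and Faye are those in both lists: Enzo, Tariq, Wes — 3 elements.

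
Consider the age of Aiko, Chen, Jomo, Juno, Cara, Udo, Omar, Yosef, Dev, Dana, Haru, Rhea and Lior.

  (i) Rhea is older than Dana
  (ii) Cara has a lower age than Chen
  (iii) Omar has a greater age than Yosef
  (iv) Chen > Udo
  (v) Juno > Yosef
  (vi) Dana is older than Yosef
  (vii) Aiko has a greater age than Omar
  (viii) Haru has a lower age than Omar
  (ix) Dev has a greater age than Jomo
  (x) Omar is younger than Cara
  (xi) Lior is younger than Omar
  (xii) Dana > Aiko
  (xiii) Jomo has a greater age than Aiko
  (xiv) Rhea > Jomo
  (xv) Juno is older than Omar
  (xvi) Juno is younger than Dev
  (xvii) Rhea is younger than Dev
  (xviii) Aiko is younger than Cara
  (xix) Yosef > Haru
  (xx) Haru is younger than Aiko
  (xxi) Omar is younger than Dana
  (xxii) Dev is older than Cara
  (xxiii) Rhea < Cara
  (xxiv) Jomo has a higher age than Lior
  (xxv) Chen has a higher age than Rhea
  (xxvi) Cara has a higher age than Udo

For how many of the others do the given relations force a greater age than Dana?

From Dana the given relations immediately reach Rhea.
From those, Cara, Chen, Dev — 4 in total.
No other element is forced above Dana by the given relations, so the count is 4.

4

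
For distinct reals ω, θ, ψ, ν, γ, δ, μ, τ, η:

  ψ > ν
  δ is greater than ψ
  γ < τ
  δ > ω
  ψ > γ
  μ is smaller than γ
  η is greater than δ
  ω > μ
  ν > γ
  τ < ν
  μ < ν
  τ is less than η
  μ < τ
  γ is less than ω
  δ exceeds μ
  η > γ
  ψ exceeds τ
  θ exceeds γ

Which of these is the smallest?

μ

γ is not least since μ < γ; τ is not least since γ < τ; ω is not least since μ < ω; ν is not least since τ < ν; ψ is not least since γ < ψ; θ is not least since γ < θ; δ is not least since μ < δ; η is not least since γ < η.
Only μ has nothing below it, so μ is the smallest.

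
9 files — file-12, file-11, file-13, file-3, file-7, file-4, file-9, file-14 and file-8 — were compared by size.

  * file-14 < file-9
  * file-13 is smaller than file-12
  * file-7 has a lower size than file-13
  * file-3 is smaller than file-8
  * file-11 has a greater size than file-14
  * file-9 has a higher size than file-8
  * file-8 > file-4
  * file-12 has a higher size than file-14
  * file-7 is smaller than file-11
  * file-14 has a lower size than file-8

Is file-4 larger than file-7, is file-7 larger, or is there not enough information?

Following every chain through file-7: above file-7 we get file-13, file-12, file-11.
file-4 is not reached, and no chain runs the other way from file-4 to file-7.
So the given relations leave the order of file-7 and file-4 undetermined.

undetermined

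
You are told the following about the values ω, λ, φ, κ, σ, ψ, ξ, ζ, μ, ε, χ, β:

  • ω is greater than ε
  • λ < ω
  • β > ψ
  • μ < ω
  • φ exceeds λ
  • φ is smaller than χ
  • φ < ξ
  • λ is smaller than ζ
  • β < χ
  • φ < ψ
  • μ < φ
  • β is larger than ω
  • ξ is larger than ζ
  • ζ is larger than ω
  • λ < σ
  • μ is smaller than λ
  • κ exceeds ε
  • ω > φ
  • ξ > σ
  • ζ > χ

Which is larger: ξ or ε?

ξ

ε < ω and ω < β give ε < β.
Then β < χ extends the chain to χ.
Then χ < ζ extends the chain to ζ.
Then ζ < ξ extends the chain to ξ.
So ε < ξ; ξ is the larger of the two.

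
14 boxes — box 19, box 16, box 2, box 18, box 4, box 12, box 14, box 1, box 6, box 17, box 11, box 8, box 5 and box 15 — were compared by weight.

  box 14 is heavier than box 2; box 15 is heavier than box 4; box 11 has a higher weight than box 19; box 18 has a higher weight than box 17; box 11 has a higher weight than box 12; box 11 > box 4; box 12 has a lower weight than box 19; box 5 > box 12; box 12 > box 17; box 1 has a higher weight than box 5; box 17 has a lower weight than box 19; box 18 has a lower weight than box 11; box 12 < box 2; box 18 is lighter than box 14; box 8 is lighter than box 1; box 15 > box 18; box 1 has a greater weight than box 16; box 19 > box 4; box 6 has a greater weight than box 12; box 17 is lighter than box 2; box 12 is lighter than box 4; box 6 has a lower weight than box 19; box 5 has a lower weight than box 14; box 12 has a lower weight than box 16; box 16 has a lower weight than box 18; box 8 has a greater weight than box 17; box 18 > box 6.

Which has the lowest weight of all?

box 12 is not least since box 17 < box 12; box 6 is not least since box 12 < box 6; box 5 is not least since box 12 < box 5; box 8 is not least since box 17 < box 8; box 4 is not least since box 12 < box 4; box 2 is not least since box 12 < box 2; box 19 is not least since box 4 < box 19; box 16 is not least since box 12 < box 16; box 18 is not least since box 16 < box 18; box 14 is not least since box 5 < box 14; box 1 is not least since box 8 < box 1; box 11 is not least since box 12 < box 11; box 15 is not least since box 4 < box 15.
Only box 17 has nothing below it, so box 17 is the lowest weight.

box 17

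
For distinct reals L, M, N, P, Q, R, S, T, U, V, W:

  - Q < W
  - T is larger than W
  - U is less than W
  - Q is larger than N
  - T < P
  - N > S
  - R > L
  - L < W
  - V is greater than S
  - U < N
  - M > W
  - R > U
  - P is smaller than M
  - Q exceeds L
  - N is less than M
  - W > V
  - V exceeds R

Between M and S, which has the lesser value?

The relevant relations are S < N; N < Q; Q < W; W < T; T < P; P < M.
Chaining these gives S < N < Q < W < T < P < M.
So S < M; S is the smaller of the two.

S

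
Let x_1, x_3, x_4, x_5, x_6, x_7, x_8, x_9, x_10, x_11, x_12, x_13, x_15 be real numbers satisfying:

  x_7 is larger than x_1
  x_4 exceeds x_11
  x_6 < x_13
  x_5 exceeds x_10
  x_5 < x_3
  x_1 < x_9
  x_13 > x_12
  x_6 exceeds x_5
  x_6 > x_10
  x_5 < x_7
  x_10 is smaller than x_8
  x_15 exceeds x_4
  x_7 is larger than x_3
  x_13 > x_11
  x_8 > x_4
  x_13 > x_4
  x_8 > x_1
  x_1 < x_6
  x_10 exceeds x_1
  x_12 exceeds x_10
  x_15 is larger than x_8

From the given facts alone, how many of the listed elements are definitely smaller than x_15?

Directly below x_15: x_4, x_8.
One step further: x_1, x_11, x_10 (5 so far).
No other element is forced below x_15 by the given relations, so the count is 5.

5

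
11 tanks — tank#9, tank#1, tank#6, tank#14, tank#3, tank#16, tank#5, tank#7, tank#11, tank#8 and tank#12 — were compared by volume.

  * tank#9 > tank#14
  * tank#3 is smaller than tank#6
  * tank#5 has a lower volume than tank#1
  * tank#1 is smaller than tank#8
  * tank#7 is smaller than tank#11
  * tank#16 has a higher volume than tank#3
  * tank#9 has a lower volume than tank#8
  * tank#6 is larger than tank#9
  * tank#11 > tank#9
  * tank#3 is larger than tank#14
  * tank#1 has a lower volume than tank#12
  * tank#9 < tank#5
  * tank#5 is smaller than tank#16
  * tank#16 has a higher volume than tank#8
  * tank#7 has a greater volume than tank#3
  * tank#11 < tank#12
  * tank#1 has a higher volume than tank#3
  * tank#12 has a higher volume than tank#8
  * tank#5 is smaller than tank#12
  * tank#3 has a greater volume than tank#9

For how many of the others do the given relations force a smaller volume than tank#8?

Directly below tank#8: tank#9, tank#1.
One step further: tank#14, tank#3, tank#5 (5 so far).
Nothing else is reachable below tank#8; 5 in all.

5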